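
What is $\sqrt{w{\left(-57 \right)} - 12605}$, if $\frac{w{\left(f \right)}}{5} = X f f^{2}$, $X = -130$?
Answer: $\sqrt{120362845} \approx 10971.0$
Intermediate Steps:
$w{\left(f \right)} = - 650 f^{3}$ ($w{\left(f \right)} = 5 - 130 f f^{2} = 5 \left(- 130 f^{3}\right) = - 650 f^{3}$)
$\sqrt{w{\left(-57 \right)} - 12605} = \sqrt{- 650 \left(-57\right)^{3} - 12605} = \sqrt{\left(-650\right) \left(-185193\right) + \left(-22430 + 9825\right)} = \sqrt{120375450 - 12605} = \sqrt{120362845}$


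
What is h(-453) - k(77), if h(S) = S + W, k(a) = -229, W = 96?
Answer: -128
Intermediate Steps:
h(S) = 96 + S (h(S) = S + 96 = 96 + S)
h(-453) - k(77) = (96 - 453) - 1*(-229) = -357 + 229 = -128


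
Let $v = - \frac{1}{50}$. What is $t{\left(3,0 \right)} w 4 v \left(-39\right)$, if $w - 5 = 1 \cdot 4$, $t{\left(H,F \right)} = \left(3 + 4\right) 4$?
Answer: $\frac{19656}{25} \approx 786.24$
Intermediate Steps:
$t{\left(H,F \right)} = 28$ ($t{\left(H,F \right)} = 7 \cdot 4 = 28$)
$w = 9$ ($w = 5 + 1 \cdot 4 = 5 + 4 = 9$)
$v = - \frac{1}{50}$ ($v = \left(-1\right) \frac{1}{50} = - \frac{1}{50} \approx -0.02$)
$t{\left(3,0 \right)} w 4 v \left(-39\right) = 28 \cdot 9 \cdot 4 \left(- \frac{1}{50}\right) \left(-39\right) = 252 \cdot 4 \left(- \frac{1}{50}\right) \left(-39\right) = 1008 \left(- \frac{1}{50}\right) \left(-39\right) = \left(- \frac{504}{25}\right) \left(-39\right) = \frac{19656}{25}$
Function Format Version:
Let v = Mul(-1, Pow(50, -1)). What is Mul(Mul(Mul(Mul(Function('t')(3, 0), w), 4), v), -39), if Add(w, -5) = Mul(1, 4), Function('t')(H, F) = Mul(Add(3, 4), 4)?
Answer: Rational(19656, 25) ≈ 786.24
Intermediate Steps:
Function('t')(H, F) = 28 (Function('t')(H, F) = Mul(7, 4) = 28)
w = 9 (w = Add(5, Mul(1, 4)) = Add(5, 4) = 9)
v = Rational(-1, 50) (v = Mul(-1, Rational(1, 50)) = Rational(-1, 50) ≈ -0.020000)
Mul(Mul(Mul(Mul(Function('t')(3, 0), w), 4), v), -39) = Mul(Mul(Mul(Mul(28, 9), 4), Rational(-1, 50)), -39) = Mul(Mul(Mul(252, 4), Rational(-1, 50)), -39) = Mul(Mul(1008, Rational(-1, 50)), -39) = Mul(Rational(-504, 25), -39) = Rational(19656, 25)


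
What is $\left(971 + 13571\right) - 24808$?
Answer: $-10266$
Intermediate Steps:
$\left(971 + 13571\right) - 24808 = 14542 - 24808 = -10266$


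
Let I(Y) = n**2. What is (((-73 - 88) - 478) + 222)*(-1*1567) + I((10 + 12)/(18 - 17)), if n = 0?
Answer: 653439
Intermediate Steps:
I(Y) = 0 (I(Y) = 0**2 = 0)
(((-73 - 88) - 478) + 222)*(-1*1567) + I((10 + 12)/(18 - 17)) = (((-73 - 88) - 478) + 222)*(-1*1567) + 0 = ((-161 - 478) + 222)*(-1567) + 0 = (-639 + 222)*(-1567) + 0 = -417*(-1567) + 0 = 653439 + 0 = 653439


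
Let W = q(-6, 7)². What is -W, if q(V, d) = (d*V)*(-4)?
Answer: -28224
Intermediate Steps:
q(V, d) = -4*V*d (q(V, d) = (V*d)*(-4) = -4*V*d)
W = 28224 (W = (-4*(-6)*7)² = 168² = 28224)
-W = -1*28224 = -28224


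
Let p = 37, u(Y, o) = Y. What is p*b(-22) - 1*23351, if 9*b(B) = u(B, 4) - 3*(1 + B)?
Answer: -208642/9 ≈ -23182.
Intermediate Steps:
b(B) = -⅓ - 2*B/9 (b(B) = (B - 3*(1 + B))/9 = (B - (3 + 3*B))/9 = (B + (-3 - 3*B))/9 = (-3 - 2*B)/9 = -⅓ - 2*B/9)
p*b(-22) - 1*23351 = 37*(-⅓ - 2/9*(-22)) - 1*23351 = 37*(-⅓ + 44/9) - 23351 = 37*(41/9) - 23351 = 1517/9 - 23351 = -208642/9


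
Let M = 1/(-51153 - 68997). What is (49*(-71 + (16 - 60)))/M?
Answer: 677045250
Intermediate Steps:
M = -1/120150 (M = 1/(-120150) = -1/120150 ≈ -8.3229e-6)
(49*(-71 + (16 - 60)))/M = (49*(-71 + (16 - 60)))/(-1/120150) = (49*(-71 - 44))*(-120150) = (49*(-115))*(-120150) = -5635*(-120150) = 677045250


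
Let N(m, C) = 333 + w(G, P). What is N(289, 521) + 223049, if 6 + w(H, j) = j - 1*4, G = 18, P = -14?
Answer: 223358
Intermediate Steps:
w(H, j) = -10 + j (w(H, j) = -6 + (j - 1*4) = -6 + (j - 4) = -6 + (-4 + j) = -10 + j)
N(m, C) = 309 (N(m, C) = 333 + (-10 - 14) = 333 - 24 = 309)
N(289, 521) + 223049 = 309 + 223049 = 223358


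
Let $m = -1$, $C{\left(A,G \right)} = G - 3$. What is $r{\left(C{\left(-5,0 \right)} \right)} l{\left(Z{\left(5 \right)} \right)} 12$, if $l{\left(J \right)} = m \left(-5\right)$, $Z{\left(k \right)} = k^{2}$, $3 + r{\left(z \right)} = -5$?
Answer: $-480$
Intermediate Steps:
$C{\left(A,G \right)} = -3 + G$ ($C{\left(A,G \right)} = G - 3 = -3 + G$)
$r{\left(z \right)} = -8$ ($r{\left(z \right)} = -3 - 5 = -8$)
$l{\left(J \right)} = 5$ ($l{\left(J \right)} = \left(-1\right) \left(-5\right) = 5$)
$r{\left(C{\left(-5,0 \right)} \right)} l{\left(Z{\left(5 \right)} \right)} 12 = \left(-8\right) 5 \cdot 12 = \left(-40\right) 12 = -480$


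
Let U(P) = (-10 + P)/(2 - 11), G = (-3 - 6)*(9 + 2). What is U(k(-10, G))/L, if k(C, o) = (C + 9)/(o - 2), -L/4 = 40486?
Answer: -1009/147207096 ≈ -6.8543e-6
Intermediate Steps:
L = -161944 (L = -4*40486 = -161944)
G = -99 (G = -9*11 = -99)
k(C, o) = (9 + C)/(-2 + o)
U(P) = 10/9 - P/9 (U(P) = (-10 + P)/(-9) = (-10 + P)*(-1/9) = 10/9 - P/9)
U(k(-10, G))/L = (10/9 - (9 - 10)/(9*(-2 - 99)))/(-161944) = (10/9 - (-1)/(9*(-101)))*(-1/161944) = (10/9 - (-1)*(-1)/909)*(-1/161944) = (10/9 - 1/9*1/101)*(-1/161944) = (10/9 - 1/909)*(-1/161944) = (1009/909)*(-1/161944) = -1009/147207096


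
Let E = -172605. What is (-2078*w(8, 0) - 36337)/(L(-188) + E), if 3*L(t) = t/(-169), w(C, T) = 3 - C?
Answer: 13155129/87510547 ≈ 0.15033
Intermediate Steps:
L(t) = -t/507 (L(t) = (t/(-169))/3 = (t*(-1/169))/3 = (-t/169)/3 = -t/507)
(-2078*w(8, 0) - 36337)/(L(-188) + E) = (-2078*(3 - 1*8) - 36337)/(-1/507*(-188) - 172605) = (-2078*(3 - 8) - 36337)/(188/507 - 172605) = (-2078*(-5) - 36337)/(-87510547/507) = (10390 - 36337)*(-507/87510547) = -25947*(-507/87510547) = 13155129/87510547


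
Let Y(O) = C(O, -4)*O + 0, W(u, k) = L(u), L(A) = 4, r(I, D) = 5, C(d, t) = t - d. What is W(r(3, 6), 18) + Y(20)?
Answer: -476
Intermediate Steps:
W(u, k) = 4
Y(O) = O*(-4 - O) (Y(O) = (-4 - O)*O + 0 = O*(-4 - O) + 0 = O*(-4 - O))
W(r(3, 6), 18) + Y(20) = 4 - 1*20*(4 + 20) = 4 - 1*20*24 = 4 - 480 = -476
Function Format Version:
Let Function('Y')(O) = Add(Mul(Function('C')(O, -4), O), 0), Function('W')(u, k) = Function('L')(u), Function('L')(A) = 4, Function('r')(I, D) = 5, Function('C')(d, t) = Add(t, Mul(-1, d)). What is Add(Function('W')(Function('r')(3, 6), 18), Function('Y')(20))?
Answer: -476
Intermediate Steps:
Function('W')(u, k) = 4
Function('Y')(O) = Mul(O, Add(-4, Mul(-1, O))) (Function('Y')(O) = Add(Mul(Add(-4, Mul(-1, O)), O), 0) = Add(Mul(O, Add(-4, Mul(-1, O))), 0) = Mul(O, Add(-4, Mul(-1, O))))
Add(Function('W')(Function('r')(3, 6), 18), Function('Y')(20)) = Add(4, Mul(-1, 20, Add(4, 20))) = Add(4, Mul(-1, 20, 24)) = Add(4, -480) = -476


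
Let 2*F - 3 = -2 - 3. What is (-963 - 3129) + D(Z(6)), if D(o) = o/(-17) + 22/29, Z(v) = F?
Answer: -2016953/493 ≈ -4091.2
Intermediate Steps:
F = -1 (F = 3/2 + (-2 - 3)/2 = 3/2 + (1/2)*(-5) = 3/2 - 5/2 = -1)
Z(v) = -1
D(o) = 22/29 - o/17 (D(o) = o*(-1/17) + 22*(1/29) = -o/17 + 22/29 = 22/29 - o/17)
(-963 - 3129) + D(Z(6)) = (-963 - 3129) + (22/29 - 1/17*(-1)) = -4092 + (22/29 + 1/17) = -4092 + 403/493 = -2016953/493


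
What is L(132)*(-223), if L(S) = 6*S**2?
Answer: -23313312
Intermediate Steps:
L(132)*(-223) = (6*132**2)*(-223) = (6*17424)*(-223) = 104544*(-223) = -23313312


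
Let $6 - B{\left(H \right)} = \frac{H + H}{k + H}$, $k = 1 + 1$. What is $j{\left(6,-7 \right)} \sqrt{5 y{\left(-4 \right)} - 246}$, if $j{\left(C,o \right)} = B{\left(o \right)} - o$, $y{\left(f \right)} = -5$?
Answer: $\frac{51 i \sqrt{271}}{5} \approx 167.91 i$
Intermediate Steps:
$k = 2$
$B{\left(H \right)} = 6 - \frac{2 H}{2 + H}$ ($B{\left(H \right)} = 6 - \frac{H + H}{2 + H} = 6 - \frac{2 H}{2 + H}$)
$j{\left(C,o \right)} = - o + \frac{4 \left(3 + o\right)}{2 + o}$ ($j{\left(C,o \right)} = \frac{4 \left(3 + o\right)}{2 + o} - o = - o + \frac{4 \left(3 + o\right)}{2 + o}$)
$j{\left(6,-7 \right)} \sqrt{5 y{\left(-4 \right)} - 246} = \frac{12 - \left(-7\right)^{2} + 2 \left(-7\right)}{2 - 7} \sqrt{5 \left(-5\right) - 246} = \frac{12 - 49 - 14}{-5} \sqrt{-25 - 246} = - \frac{12 - 49 - 14}{5} \sqrt{-271} = \left(- \frac{1}{5}\right) \left(-51\right) i \sqrt{271} = \frac{51 i \sqrt{271}}{5}$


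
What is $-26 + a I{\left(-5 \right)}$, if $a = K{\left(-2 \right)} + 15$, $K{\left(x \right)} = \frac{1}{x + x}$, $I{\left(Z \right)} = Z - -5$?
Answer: $-26$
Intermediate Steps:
$I{\left(Z \right)} = 5 + Z$ ($I{\left(Z \right)} = Z + 5 = 5 + Z$)
$K{\left(x \right)} = \frac{1}{2 x}$
$a = \frac{59}{4}$ ($a = \frac{1}{2 \left(-2\right)} + 15 = \frac{1}{2} \left(- \frac{1}{2}\right) + 15 = - \frac{1}{4} + 15 = \frac{59}{4} \approx 14.75$)
$-26 + a I{\left(-5 \right)} = -26 + \frac{59 \left(5 - 5\right)}{4} = -26 + \frac{59}{4} \cdot 0 = -26 + 0 = -26$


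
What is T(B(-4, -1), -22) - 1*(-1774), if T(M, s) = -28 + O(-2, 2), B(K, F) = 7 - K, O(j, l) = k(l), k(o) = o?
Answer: 1748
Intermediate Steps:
O(j, l) = l
T(M, s) = -26 (T(M, s) = -28 + 2 = -26)
T(B(-4, -1), -22) - 1*(-1774) = -26 - 1*(-1774) = -26 + 1774 = 1748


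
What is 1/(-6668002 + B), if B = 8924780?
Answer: 1/2256778 ≈ 4.4311e-7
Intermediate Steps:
1/(-6668002 + B) = 1/(-6668002 + 8924780) = 1/2256778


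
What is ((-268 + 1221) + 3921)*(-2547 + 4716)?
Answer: 10571706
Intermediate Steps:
((-268 + 1221) + 3921)*(-2547 + 4716) = (953 + 3921)*2169 = 4874*2169 = 10571706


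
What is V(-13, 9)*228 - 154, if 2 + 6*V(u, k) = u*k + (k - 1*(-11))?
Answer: -3916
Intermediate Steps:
V(u, k) = 3/2 + k/6 + k*u/6 (V(u, k) = -⅓ + (u*k + (k - 1*(-11)))/6 = -⅓ + (k*u + (k + 11))/6 = -⅓ + (k*u + (11 + k))/6 = -⅓ + (11 + k + k*u)/6 = -⅓ + (11/6 + k/6 + k*u/6) = 3/2 + k/6 + k*u/6)
V(-13, 9)*228 - 154 = (3/2 + (⅙)*9 + (⅙)*9*(-13))*228 - 154 = (3/2 + 3/2 - 39/2)*228 - 154 = -33/2*228 - 154 = -3762 - 154 = -3916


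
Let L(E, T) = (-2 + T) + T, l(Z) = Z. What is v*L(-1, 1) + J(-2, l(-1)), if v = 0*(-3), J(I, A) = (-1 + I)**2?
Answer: 9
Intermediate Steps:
L(E, T) = -2 + 2*T
v = 0
v*L(-1, 1) + J(-2, l(-1)) = 0*(-2 + 2*1) + (-1 - 2)**2 = 0*(-2 + 2) + (-3)**2 = 0*0 + 9 = 0 + 9 = 9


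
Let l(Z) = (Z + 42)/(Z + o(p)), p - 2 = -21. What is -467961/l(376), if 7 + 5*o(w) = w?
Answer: -433799847/1045 ≈ -4.1512e+5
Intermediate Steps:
p = -19 (p = 2 - 21 = -19)
o(w) = -7/5 + w/5
l(Z) = (42 + Z)/(-26/5 + Z) (l(Z) = (Z + 42)/(Z + (-7/5 + (1/5)*(-19))) = (42 + Z)/(Z + (-7/5 - 19/5)) = (42 + Z)/(Z - 26/5) = (42 + Z)/(-26/5 + Z))
-467961/l(376) = -467961*(-26 + 5*376)/(5*(42 + 376)) = -467961/(5*418/(-26 + 1880)) = -467961/(5*418/1854) = -467961/(5*(1/1854)*418) = -467961/1045/927 = -467961*927/1045 = -433799847/1045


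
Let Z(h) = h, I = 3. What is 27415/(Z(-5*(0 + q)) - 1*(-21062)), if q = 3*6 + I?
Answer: 27415/20957 ≈ 1.3082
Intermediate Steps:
q = 21 (q = 3*6 + 3 = 18 + 3 = 21)
27415/(Z(-5*(0 + q)) - 1*(-21062)) = 27415/(-5*(0 + 21) - 1*(-21062)) = 27415/(-5*21 + 21062) = 27415/(-105 + 21062) = 27415/20957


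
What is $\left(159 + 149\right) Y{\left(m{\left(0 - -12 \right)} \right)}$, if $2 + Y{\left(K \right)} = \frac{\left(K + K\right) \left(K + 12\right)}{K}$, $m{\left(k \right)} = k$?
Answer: $14168$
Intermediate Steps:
$Y{\left(K \right)} = 22 + 2 K$ ($Y{\left(K \right)} = -2 + \frac{\left(K + K\right) \left(K + 12\right)}{K} = -2 + \frac{2 K \left(12 + K\right)}{K} = -2 + \left(24 + 2 K\right) = 22 + 2 K$)
$\left(159 + 149\right) Y{\left(m{\left(0 - -12 \right)} \right)} = \left(159 + 149\right) \left(22 + 2 \left(0 - -12\right)\right) = 308 \left(22 + 2 \left(0 + 12\right)\right) = 308 \left(22 + 2 \cdot 12\right) = 308 \left(22 + 24\right) = 308 \cdot 46 = 14168$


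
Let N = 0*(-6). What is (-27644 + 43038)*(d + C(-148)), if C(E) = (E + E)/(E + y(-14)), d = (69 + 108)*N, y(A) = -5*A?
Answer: 2278312/39 ≈ 58418.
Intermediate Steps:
N = 0
d = 0 (d = (69 + 108)*0 = 177*0 = 0)
C(E) = 2*E/(70 + E) (C(E) = (E + E)/(E - 5*(-14)) = (2*E)/(E + 70) = (2*E)/(70 + E) = 2*E/(70 + E))
(-27644 + 43038)*(d + C(-148)) = (-27644 + 43038)*(0 + 2*(-148)/(70 - 148)) = 15394*(0 + 2*(-148)/(-78)) = 15394*(0 + 2*(-148)*(-1/78)) = 15394*(0 + 148/39) = 15394*(148/39) = 2278312/39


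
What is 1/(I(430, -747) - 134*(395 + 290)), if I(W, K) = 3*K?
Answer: -1/94031 ≈ -1.0635e-5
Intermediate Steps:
1/(I(430, -747) - 134*(395 + 290)) = 1/(3*(-747) - 134*(395 + 290)) = 1/(-2241 - 134*685) = 1/(-2241 - 91790) = 1/(-94031) = -1/94031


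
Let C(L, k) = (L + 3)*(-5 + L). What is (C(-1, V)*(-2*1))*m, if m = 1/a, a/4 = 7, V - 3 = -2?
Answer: 6/7 ≈ 0.85714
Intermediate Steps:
V = 1 (V = 3 - 2 = 1)
a = 28 (a = 4*7 = 28)
m = 1/28 ≈ 0.035714
C(L, k) = (-5 + L)*(3 + L) (C(L, k) = (3 + L)*(-5 + L) = (-5 + L)*(3 + L))
(C(-1, V)*(-2*1))*m = ((-15 + (-1)² - 2*(-1))*(-2*1))*(1/28) = ((-15 + 1 + 2)*(-2))*(1/28) = -12*(-2)*(1/28) = 24*(1/28) = 6/7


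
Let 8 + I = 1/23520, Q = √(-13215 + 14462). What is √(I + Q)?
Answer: √(-5644770 + 705600*√1247)/840 ≈ 5.2262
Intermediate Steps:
Q = √1247 ≈ 35.313
I = -188159/23520 (I = -8 + 1/23520 = -188159/23520 ≈ -8.0000)
√(I + Q) = √(-188159/23520 + √1247)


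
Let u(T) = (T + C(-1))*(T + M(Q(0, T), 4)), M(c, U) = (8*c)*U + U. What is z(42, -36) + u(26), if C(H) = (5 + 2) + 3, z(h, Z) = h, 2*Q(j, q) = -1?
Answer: 546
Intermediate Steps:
Q(j, q) = -½ (Q(j, q) = (½)*(-1) = -½)
C(H) = 10 (C(H) = 7 + 3 = 10)
M(c, U) = U + 8*U*c (M(c, U) = 8*U*c + U = U + 8*U*c)
u(T) = (-12 + T)*(10 + T) (u(T) = (T + 10)*(T + 4*(1 + 8*(-½))) = (10 + T)*(T + 4*(1 - 4)) = (10 + T)*(T + 4*(-3)) = (10 + T)*(T - 12) = (10 + T)*(-12 + T) = (-12 + T)*(10 + T))
z(42, -36) + u(26) = 42 + (-120 + 26² - 2*26) = 42 + (-120 + 676 - 52) = 42 + 504 = 546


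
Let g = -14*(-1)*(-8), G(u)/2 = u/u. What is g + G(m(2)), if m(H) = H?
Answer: -110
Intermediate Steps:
G(u) = 2 (G(u) = 2*(u/u) = 2*1 = 2)
g = -112 (g = 14*(-8) = -112)
g + G(m(2)) = -112 + 2 = -110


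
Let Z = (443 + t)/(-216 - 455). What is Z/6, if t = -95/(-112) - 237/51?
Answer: -836239/7665504 ≈ -0.10909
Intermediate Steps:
t = -7233/1904 (t = -95*(-1/112) - 237*1/51 = 95/112 - 79/17 = -7233/1904 ≈ -3.7988)
Z = -836239/1277584 (Z = (443 - 7233/1904)/(-216 - 455) = (836239/1904)/(-671) = (836239/1904)*(-1/671) = -836239/1277584 ≈ -0.65455)
Z/6 = -836239/1277584/6 = -836239/1277584*⅙ = -836239/7665504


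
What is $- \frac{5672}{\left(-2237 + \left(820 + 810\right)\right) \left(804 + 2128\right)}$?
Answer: $\frac{1418}{444931} \approx 0.003187$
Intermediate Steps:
$- \frac{5672}{\left(-2237 + \left(820 + 810\right)\right) \left(804 + 2128\right)} = - \frac{5672}{\left(-2237 + 1630\right) 2932} = - \frac{5672}{\left(-607\right) 2932} = - \frac{5672}{-1779724} = \left(-5672\right) \left(- \frac{1}{1779724}\right) = \frac{1418}{444931}$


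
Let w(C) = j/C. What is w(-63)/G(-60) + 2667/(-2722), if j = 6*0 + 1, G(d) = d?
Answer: -5039269/5144580 ≈ -0.97953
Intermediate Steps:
j = 1 (j = 0 + 1 = 1)
w(C) = 1/C
w(-63)/G(-60) + 2667/(-2722) = 1/(-63*(-60)) + 2667/(-2722) = -1/63*(-1/60) + 2667*(-1/2722) = 1/3780 - 2667/2722 = -5039269/5144580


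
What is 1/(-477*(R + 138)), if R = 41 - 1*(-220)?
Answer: -1/190323 ≈ -5.2542e-6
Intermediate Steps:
R = 261 (R = 41 + 220 = 261)
1/(-477*(R + 138)) = 1/(-477*(261 + 138)) = 1/(-477*399) = 1/(-190323) = -1/190323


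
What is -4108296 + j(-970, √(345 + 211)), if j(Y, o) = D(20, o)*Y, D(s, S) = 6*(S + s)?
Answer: -4224696 - 11640*√139 ≈ -4.3619e+6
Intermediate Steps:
D(s, S) = 6*S + 6*s
j(Y, o) = Y*(120 + 6*o) (j(Y, o) = (6*o + 6*20)*Y = (6*o + 120)*Y = (120 + 6*o)*Y = Y*(120 + 6*o))
-4108296 + j(-970, √(345 + 211)) = -4108296 + 6*(-970)*(20 + √(345 + 211)) = -4108296 + 6*(-970)*(20 + √556) = -4108296 + 6*(-970)*(20 + 2*√139) = -4108296 + (-116400 - 11640*√139) = -4224696 - 11640*√139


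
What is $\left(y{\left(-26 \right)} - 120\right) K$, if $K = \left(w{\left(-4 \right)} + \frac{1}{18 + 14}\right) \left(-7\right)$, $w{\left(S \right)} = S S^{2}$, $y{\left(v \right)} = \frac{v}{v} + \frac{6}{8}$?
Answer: $- \frac{6777617}{128} \approx -52950.0$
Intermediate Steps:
$y{\left(v \right)} = \frac{7}{4}$ ($y{\left(v \right)} = 1 + 6 \cdot \frac{1}{8} = 1 + \frac{3}{4} = \frac{7}{4}$)
$w{\left(S \right)} = S^{3}$
$K = \frac{14329}{32}$ ($K = \left(\left(-4\right)^{3} + \frac{1}{18 + 14}\right) \left(-7\right) = \left(-64 + \frac{1}{32}\right) \left(-7\right) = \left(- \frac{2047}{32}\right) \left(-7\right) = \frac{14329}{32} \approx 447.78$)
$\left(y{\left(-26 \right)} - 120\right) K = \left(\frac{7}{4} - 120\right) \frac{14329}{32} = \left(- \frac{473}{4}\right) \frac{14329}{32} = - \frac{6777617}{128}$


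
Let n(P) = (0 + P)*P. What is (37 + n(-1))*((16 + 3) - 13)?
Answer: 228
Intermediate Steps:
n(P) = P² (n(P) = P*P = P²)
(37 + n(-1))*((16 + 3) - 13) = (37 + (-1)²)*((16 + 3) - 13) = (37 + 1)*(19 - 13) = 38*6 = 228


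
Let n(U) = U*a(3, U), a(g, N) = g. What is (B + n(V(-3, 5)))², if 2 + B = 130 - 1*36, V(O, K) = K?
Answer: 11449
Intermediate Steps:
B = 92 (B = -2 + (130 - 1*36) = -2 + (130 - 36) = -2 + 94 = 92)
n(U) = 3*U (n(U) = U*3 = 3*U)
(B + n(V(-3, 5)))² = (92 + 3*5)² = (92 + 15)² = 107² = 11449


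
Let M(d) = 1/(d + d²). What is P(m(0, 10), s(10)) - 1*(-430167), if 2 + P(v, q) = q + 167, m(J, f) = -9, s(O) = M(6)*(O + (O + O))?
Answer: 3012329/7 ≈ 4.3033e+5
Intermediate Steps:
s(O) = O/14 (s(O) = (1/(6*(1 + 6)))*(O + (O + O)) = ((⅙)/7)*(O + 2*O) = ((⅙)*(⅐))*(3*O) = (3*O)/42 = O/14)
P(v, q) = 165 + q (P(v, q) = -2 + (q + 167) = -2 + (167 + q) = 165 + q)
P(m(0, 10), s(10)) - 1*(-430167) = (165 + (1/14)*10) - 1*(-430167) = (165 + 5/7) + 430167 = 1160/7 + 430167 = 3012329/7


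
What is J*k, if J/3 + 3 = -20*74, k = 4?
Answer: -17796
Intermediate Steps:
J = -4449 (J = -9 + 3*(-20*74) = -9 + 3*(-1480) = -9 - 4440 = -4449)
J*k = -4449*4 = -17796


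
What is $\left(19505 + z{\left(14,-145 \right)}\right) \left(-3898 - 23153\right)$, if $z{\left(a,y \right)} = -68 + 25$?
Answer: $-526466562$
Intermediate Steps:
$z{\left(a,y \right)} = -43$
$\left(19505 + z{\left(14,-145 \right)}\right) \left(-3898 - 23153\right) = \left(19505 - 43\right) \left(-3898 - 23153\right) = 19462 \left(-27051\right) = -526466562$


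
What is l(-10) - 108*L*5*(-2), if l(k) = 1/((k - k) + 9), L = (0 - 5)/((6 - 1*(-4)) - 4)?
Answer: -8099/9 ≈ -899.89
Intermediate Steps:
L = -5/6 (L = -5/((6 + 4) - 4) = -5/(10 - 4) = -5/6 ≈ -0.83333)
l(k) = 1/9 (l(k) = 1/(0 + 9) = 1/9)
l(-10) - 108*L*5*(-2) = 1/9 - 108*(-5/6*5)*(-2) = 1/9 - (-450)*(-2) = 1/9 - 108*25/3 = 1/9 - 900 = -8099/9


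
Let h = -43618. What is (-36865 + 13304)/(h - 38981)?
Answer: 23561/82599 ≈ 0.28525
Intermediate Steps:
(-36865 + 13304)/(h - 38981) = (-36865 + 13304)/(-43618 - 38981) = -23561/(-82599) = -23561*(-1/82599) = 23561/82599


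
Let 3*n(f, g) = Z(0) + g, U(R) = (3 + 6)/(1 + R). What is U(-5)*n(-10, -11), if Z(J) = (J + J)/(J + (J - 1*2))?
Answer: 33/4 ≈ 8.2500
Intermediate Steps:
U(R) = 9/(1 + R)
Z(J) = 2*J/(-2 + 2*J) (Z(J) = (2*J)/(J + (J - 2)) = (2*J)/(J + (-2 + J)) = (2*J)/(-2 + 2*J) = 2*J/(-2 + 2*J))
n(f, g) = g/3 (n(f, g) = (0/(-1 + 0) + g)/3 = (0/(-1) + g)/3 = (0*(-1) + g)/3 = (0 + g)/3 = g/3)
U(-5)*n(-10, -11) = (9/(1 - 5))*((1/3)*(-11)) = (9/(-4))*(-11/3) = (9*(-1/4))*(-11/3) = -9/4*(-11/3) = 33/4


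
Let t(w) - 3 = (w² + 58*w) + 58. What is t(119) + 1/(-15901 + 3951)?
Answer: 252431799/11950 ≈ 21124.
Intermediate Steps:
t(w) = 61 + w² + 58*w (t(w) = 3 + ((w² + 58*w) + 58) = 3 + (58 + w² + 58*w) = 61 + w² + 58*w)
t(119) + 1/(-15901 + 3951) = (61 + 119² + 58*119) + 1/(-15901 + 3951) = (61 + 14161 + 6902) + 1/(-11950) = 21124 - 1/11950 = 252431799/11950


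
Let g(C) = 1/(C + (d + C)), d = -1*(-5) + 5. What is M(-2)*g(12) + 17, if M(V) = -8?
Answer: 285/17 ≈ 16.765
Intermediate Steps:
d = 10 (d = 5 + 5 = 10)
g(C) = 1/(10 + 2*C) (g(C) = 1/(C + (10 + C)) = 1/(10 + 2*C))
M(-2)*g(12) + 17 = -4/(5 + 12) + 17 = -4/17 + 17 = 285/17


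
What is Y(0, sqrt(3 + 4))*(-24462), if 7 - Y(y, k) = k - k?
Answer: -171234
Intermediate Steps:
Y(y, k) = 7 (Y(y, k) = 7 - (k - k) = 7 - 1*0 = 7 + 0 = 7)
Y(0, sqrt(3 + 4))*(-24462) = 7*(-24462) = -171234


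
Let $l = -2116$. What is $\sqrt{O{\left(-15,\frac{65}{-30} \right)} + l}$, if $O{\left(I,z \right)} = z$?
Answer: $\frac{i \sqrt{76254}}{6} \approx 46.024 i$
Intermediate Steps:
$\sqrt{O{\left(-15,\frac{65}{-30} \right)} + l} = \sqrt{\frac{65}{-30} - 2116} = \sqrt{65 \left(- \frac{1}{30}\right) - 2116} = \sqrt{- \frac{13}{6} - 2116} = \sqrt{- \frac{12709}{6}} = \frac{i \sqrt{76254}}{6}$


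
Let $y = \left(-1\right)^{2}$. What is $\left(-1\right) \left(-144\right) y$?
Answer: $144$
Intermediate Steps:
$y = 1$
$\left(-1\right) \left(-144\right) y = \left(-1\right) \left(-144\right) 1 = 144 \cdot 1 = 144$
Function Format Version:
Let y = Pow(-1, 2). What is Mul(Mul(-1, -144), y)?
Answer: 144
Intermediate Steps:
y = 1
Mul(Mul(-1, -144), y) = Mul(Mul(-1, -144), 1) = Mul(144, 1) = 144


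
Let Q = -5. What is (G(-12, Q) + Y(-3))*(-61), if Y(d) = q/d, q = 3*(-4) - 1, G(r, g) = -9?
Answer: 854/3 ≈ 284.67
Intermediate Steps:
q = -13 (q = -12 - 1 = -13)
Y(d) = -13/d
(G(-12, Q) + Y(-3))*(-61) = (-9 - 13/(-3))*(-61) = (-9 - 13*(-1/3))*(-61) = (-9 + 13/3)*(-61) = -14/3*(-61) = 854/3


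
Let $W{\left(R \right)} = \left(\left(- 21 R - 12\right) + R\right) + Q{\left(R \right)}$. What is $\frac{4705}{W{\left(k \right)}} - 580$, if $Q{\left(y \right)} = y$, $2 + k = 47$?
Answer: $- \frac{507565}{867} \approx -585.43$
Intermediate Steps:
$k = 45$ ($k = -2 + 47 = 45$)
$W{\left(R \right)} = -12 - 19 R$ ($W{\left(R \right)} = \left(\left(- 21 R - 12\right) + R\right) + R = \left(\left(-12 - 21 R\right) + R\right) + R = \left(-12 - 20 R\right) + R = -12 - 19 R$)
$\frac{4705}{W{\left(k \right)}} - 580 = \frac{4705}{-12 - 855} - 580 = \frac{4705}{-867} - 580 = 4705 \left(- \frac{1}{867}\right) - 580 = - \frac{4705}{867} - 580 = - \frac{507565}{867}$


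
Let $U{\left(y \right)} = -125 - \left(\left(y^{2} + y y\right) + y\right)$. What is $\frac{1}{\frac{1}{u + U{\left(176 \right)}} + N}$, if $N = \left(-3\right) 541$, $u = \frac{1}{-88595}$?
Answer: $- \frac{5515304536}{8951339350523} \approx -0.00061614$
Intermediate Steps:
$U{\left(y \right)} = -125 - y - 2 y^{2}$ ($U{\left(y \right)} = -125 - \left(\left(y^{2} + y^{2}\right) + y\right) = -125 - \left(2 y^{2} + y\right) = -125 - \left(y + 2 y^{2}\right) = -125 - y - 2 y^{2}$)
$u = - \frac{1}{88595} \approx -1.1287 \cdot 10^{-5}$
$N = -1623$
$\frac{1}{\frac{1}{u + U{\left(176 \right)}} + N} = \frac{1}{\frac{1}{- \frac{1}{88595} - \left(301 + 61952\right)} - 1623} = \frac{1}{\frac{1}{- \frac{1}{88595} - 62253} - 1623} = \frac{1}{\frac{1}{- \frac{5515304536}{88595}} - 1623} = \frac{1}{- \frac{88595}{5515304536} - 1623} = \frac{1}{- \frac{8951339350523}{5515304536}} = - \frac{5515304536}{8951339350523}$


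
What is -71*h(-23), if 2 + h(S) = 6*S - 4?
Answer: 10224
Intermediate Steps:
h(S) = -6 + 6*S (h(S) = -2 + (6*S - 4) = -2 + (-4 + 6*S) = -6 + 6*S)
-71*h(-23) = -71*(-6 + 6*(-23)) = -71*(-6 - 138) = -71*(-144) = 10224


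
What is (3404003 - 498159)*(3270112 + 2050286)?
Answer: 15460246605912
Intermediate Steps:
(3404003 - 498159)*(3270112 + 2050286) = 2905844*5320398 = 15460246605912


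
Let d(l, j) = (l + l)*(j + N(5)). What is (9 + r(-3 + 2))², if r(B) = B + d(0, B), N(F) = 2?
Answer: 64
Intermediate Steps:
d(l, j) = 2*l*(2 + j) (d(l, j) = (l + l)*(j + 2) = (2*l)*(2 + j) = 2*l*(2 + j))
r(B) = B (r(B) = B + 2*0*(2 + B) = B + 0 = B)
(9 + r(-3 + 2))² = (9 + (-3 + 2))² = (9 - 1)² = 8² = 64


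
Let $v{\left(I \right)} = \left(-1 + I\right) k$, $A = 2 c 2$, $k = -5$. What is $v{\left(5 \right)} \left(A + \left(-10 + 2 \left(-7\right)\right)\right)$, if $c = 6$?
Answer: $0$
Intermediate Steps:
$A = 24$ ($A = 2 \cdot 6 \cdot 2 = 12 \cdot 2 = 24$)
$v{\left(I \right)} = 5 - 5 I$ ($v{\left(I \right)} = \left(-1 + I\right) \left(-5\right) = 5 - 5 I$)
$v{\left(5 \right)} \left(A + \left(-10 + 2 \left(-7\right)\right)\right) = \left(5 - 25\right) \left(24 + \left(-10 + 2 \left(-7\right)\right)\right) = \left(5 - 25\right) \left(24 - 24\right) = - 20 \left(24 - 24\right) = \left(-20\right) 0 = 0$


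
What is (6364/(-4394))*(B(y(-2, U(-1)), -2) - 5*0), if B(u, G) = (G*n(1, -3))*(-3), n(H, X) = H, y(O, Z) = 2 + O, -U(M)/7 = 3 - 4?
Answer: -19092/2197 ≈ -8.6900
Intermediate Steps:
U(M) = 7 (U(M) = -7*(3 - 4) = -7*(-1) = 7)
B(u, G) = -3*G (B(u, G) = (G*1)*(-3) = G*(-3) = -3*G)
(6364/(-4394))*(B(y(-2, U(-1)), -2) - 5*0) = (6364/(-4394))*(-3*(-2) - 5*0) = (6364*(-1/4394))*(6 + 0) = -3182/2197*6 = -19092/2197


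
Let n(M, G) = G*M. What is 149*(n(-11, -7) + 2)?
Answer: 11771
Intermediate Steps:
149*(n(-11, -7) + 2) = 149*(-7*(-11) + 2) = 149*(77 + 2) = 149*79 = 11771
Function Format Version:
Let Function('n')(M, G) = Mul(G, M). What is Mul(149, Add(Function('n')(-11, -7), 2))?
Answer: 11771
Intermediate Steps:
Mul(149, Add(Function('n')(-11, -7), 2)) = Mul(149, Add(Mul(-7, -11), 2)) = Mul(149, Add(77, 2)) = Mul(149, 79) = 11771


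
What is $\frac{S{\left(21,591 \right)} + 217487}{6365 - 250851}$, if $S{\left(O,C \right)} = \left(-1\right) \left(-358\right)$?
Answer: $- \frac{217845}{244486} \approx -0.89103$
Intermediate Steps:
$S{\left(O,C \right)} = 358$
$\frac{S{\left(21,591 \right)} + 217487}{6365 - 250851} = \frac{358 + 217487}{6365 - 250851} = \frac{217845}{-244486} = 217845 \left(- \frac{1}{244486}\right) = - \frac{217845}{244486}$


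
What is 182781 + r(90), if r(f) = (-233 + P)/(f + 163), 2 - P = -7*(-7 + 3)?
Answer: 46243334/253 ≈ 1.8278e+5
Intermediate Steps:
P = -26 (P = 2 - (-7)*(-7 + 3) = 2 - (-7)*(-4) = 2 - 1*28 = 2 - 28 = -26)
r(f) = -259/(163 + f) (r(f) = (-233 - 26)/(f + 163) = -259/(163 + f))
182781 + r(90) = 182781 - 259/(163 + 90) = 182781 - 259/253 = 46243334/253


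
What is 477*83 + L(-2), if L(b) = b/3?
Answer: 118771/3 ≈ 39590.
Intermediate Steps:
L(b) = b/3 (L(b) = b*(1/3) = b/3)
477*83 + L(-2) = 477*83 + (1/3)*(-2) = 39591 - 2/3 = 118771/3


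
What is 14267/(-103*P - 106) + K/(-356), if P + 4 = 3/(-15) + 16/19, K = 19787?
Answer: 31623571/8112172 ≈ 3.8983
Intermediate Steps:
P = -319/95 (P = -4 + (3/(-15) + 16/19) = -4 + (3*(-1/15) + 16*(1/19)) = -4 + (-1/5 + 16/19) = -4 + 61/95 = -319/95 ≈ -3.3579)
14267/(-103*P - 106) + K/(-356) = 14267/(-103*(-319/95) - 106) + 19787/(-356) = 14267/(32857/95 - 106) + 19787*(-1/356) = 14267/(22787/95) - 19787/356 = 14267*(95/22787) - 19787/356 = 1355365/22787 - 19787/356 = 31623571/8112172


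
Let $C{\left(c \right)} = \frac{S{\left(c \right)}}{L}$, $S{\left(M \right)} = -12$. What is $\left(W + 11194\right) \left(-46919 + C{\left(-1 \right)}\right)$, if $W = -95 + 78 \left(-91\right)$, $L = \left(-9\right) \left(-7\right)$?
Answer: $- \frac{3942197303}{21} \approx -1.8772 \cdot 10^{8}$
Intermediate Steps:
$L = 63$
$W = -7193$ ($W = -95 - 7098 = -7193$)
$C{\left(c \right)} = - \frac{4}{21}$ ($C{\left(c \right)} = - \frac{12}{63} = \left(-12\right) \frac{1}{63} = - \frac{4}{21}$)
$\left(W + 11194\right) \left(-46919 + C{\left(-1 \right)}\right) = \left(-7193 + 11194\right) \left(-46919 - \frac{4}{21}\right) = 4001 \left(- \frac{985303}{21}\right) = - \frac{3942197303}{21}$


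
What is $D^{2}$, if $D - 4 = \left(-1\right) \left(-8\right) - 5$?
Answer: $49$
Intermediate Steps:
$D = 7$ ($D = 4 - -3 = 4 + \left(8 - 5\right) = 4 + 3 = 7$)
$D^{2} = 7^{2} = 49$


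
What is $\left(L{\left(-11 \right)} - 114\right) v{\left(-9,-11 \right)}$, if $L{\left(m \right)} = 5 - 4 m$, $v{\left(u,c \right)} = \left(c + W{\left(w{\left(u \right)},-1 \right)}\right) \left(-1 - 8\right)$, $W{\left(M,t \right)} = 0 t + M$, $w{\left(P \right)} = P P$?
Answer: $40950$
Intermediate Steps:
$w{\left(P \right)} = P^{2}$
$W{\left(M,t \right)} = M$ ($W{\left(M,t \right)} = 0 + M = M$)
$v{\left(u,c \right)} = - 9 c - 9 u^{2}$ ($v{\left(u,c \right)} = \left(c + u^{2}\right) \left(-1 - 8\right) = \left(c + u^{2}\right) \left(-9\right) = - 9 c - 9 u^{2}$)
$\left(L{\left(-11 \right)} - 114\right) v{\left(-9,-11 \right)} = \left(\left(5 - -44\right) - 114\right) \left(\left(-9\right) \left(-11\right) - 9 \left(-9\right)^{2}\right) = \left(\left(5 + 44\right) - 114\right) \left(99 - 729\right) = \left(49 - 114\right) \left(99 - 729\right) = \left(-65\right) \left(-630\right) = 40950$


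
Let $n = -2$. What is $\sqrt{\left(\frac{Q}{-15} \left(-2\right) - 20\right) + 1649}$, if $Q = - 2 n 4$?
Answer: $\frac{\sqrt{367005}}{15} \approx 40.387$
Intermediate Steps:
$Q = 16$ ($Q = \left(-2\right) \left(-2\right) 4 = 4 \cdot 4 = 16$)
$\sqrt{\left(\frac{Q}{-15} \left(-2\right) - 20\right) + 1649} = \sqrt{\left(\frac{16}{-15} \left(-2\right) - 20\right) + 1649} = \sqrt{\left(16 \left(- \frac{1}{15}\right) \left(-2\right) - 20\right) + 1649} = \sqrt{\left(\left(- \frac{16}{15}\right) \left(-2\right) - 20\right) + 1649} = \sqrt{\left(\frac{32}{15} - 20\right) + 1649} = \sqrt{- \frac{268}{15} + 1649} = \sqrt{\frac{24467}{15}} = \frac{\sqrt{367005}}{15}$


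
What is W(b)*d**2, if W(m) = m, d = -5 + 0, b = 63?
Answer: 1575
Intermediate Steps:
d = -5
W(b)*d**2 = 63*(-5)**2 = 63*25 = 1575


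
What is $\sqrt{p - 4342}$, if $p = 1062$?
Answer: $4 i \sqrt{205} \approx 57.271 i$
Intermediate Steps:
$\sqrt{p - 4342} = \sqrt{1062 - 4342} = \sqrt{-3280} = 4 i \sqrt{205}$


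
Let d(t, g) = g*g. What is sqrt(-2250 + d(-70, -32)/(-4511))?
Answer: I*sqrt(45790141514)/4511 ≈ 47.437*I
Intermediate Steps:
d(t, g) = g**2
sqrt(-2250 + d(-70, -32)/(-4511)) = sqrt(-2250 + (-32)**2/(-4511)) = sqrt(-2250 + 1024*(-1/4511)) = sqrt(-2250 - 1024/4511) = sqrt(-10150774/4511) = I*sqrt(45790141514)/4511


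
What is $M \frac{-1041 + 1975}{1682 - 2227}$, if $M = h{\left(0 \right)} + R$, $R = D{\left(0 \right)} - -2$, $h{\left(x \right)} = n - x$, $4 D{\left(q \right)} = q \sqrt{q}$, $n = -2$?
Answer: $0$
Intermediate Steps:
$D{\left(q \right)} = \frac{q^{\frac{3}{2}}}{4}$ ($D{\left(q \right)} = \frac{q \sqrt{q}}{4} = \frac{q^{\frac{3}{2}}}{4}$)
$h{\left(x \right)} = -2 - x$
$R = 2$ ($R = \frac{0^{\frac{3}{2}}}{4} - -2 = \frac{1}{4} \cdot 0 + 2 = 0 + 2 = 2$)
$M = 0$ ($M = \left(-2 - 0\right) + 2 = \left(-2 + 0\right) + 2 = -2 + 2 = 0$)
$M \frac{-1041 + 1975}{1682 - 2227} = 0 \frac{-1041 + 1975}{1682 - 2227} = 0 \frac{934}{-545} = 0 \cdot 934 \left(- \frac{1}{545}\right) = 0 \left(- \frac{934}{545}\right) = 0$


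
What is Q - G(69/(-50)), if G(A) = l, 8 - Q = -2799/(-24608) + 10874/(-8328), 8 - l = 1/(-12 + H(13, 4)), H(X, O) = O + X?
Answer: 178290253/128084640 ≈ 1.3920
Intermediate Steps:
l = 39/5 (l = 8 - 1/(-12 + (4 + 13)) = 8 - 1/(-12 + 17) = 8 - 1/5 = 8 - 1*⅕ = 8 - ⅕ = 39/5 ≈ 7.8000)
Q = 235470089/25616928 (Q = 8 - (-2799/(-24608) + 10874/(-8328)) = 8 - (-2799*(-1/24608) + 10874*(-1/8328)) = 8 - (2799/24608 - 5437/4164) = 8 - 1*(-30534665/25616928) = 8 + 30534665/25616928 = 235470089/25616928 ≈ 9.1920)
G(A) = 39/5
Q - G(69/(-50)) = 235470089/25616928 - 1*39/5 = 235470089/25616928 - 39/5 = 178290253/128084640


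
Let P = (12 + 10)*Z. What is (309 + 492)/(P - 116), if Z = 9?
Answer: 801/82 ≈ 9.7683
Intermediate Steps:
P = 198 (P = (12 + 10)*9 = 22*9 = 198)
(309 + 492)/(P - 116) = (309 + 492)/(198 - 116) = 801/82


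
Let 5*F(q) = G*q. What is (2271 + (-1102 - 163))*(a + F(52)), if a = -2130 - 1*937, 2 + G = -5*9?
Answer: -17885674/5 ≈ -3.5771e+6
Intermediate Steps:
G = -47 (G = -2 - 5*9 = -2 - 45 = -47)
a = -3067 (a = -2130 - 937 = -3067)
F(q) = -47*q/5 (F(q) = (-47*q)/5 = -47*q/5)
(2271 + (-1102 - 163))*(a + F(52)) = (2271 + (-1102 - 163))*(-3067 - 47/5*52) = (2271 - 1265)*(-3067 - 2444/5) = 1006*(-17779/5) = -17885674/5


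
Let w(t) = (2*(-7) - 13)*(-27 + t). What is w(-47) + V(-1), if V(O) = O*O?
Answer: 1999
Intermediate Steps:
V(O) = O**2
w(t) = 729 - 27*t (w(t) = (-14 - 13)*(-27 + t) = -27*(-27 + t) = 729 - 27*t)
w(-47) + V(-1) = (729 - 27*(-47)) + (-1)**2 = (729 + 1269) + 1 = 1998 + 1 = 1999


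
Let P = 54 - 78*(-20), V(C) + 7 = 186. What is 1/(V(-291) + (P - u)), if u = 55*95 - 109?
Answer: -1/3323 ≈ -0.00030093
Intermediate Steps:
u = 5116 (u = 5225 - 109 = 5116)
V(C) = 179 (V(C) = -7 + 186 = 179)
P = 1614 (P = 54 + 1560 = 1614)
1/(V(-291) + (P - u)) = 1/(179 + (1614 - 1*5116)) = 1/(179 + (1614 - 5116)) = 1/(179 - 3502) = 1/(-3323) = -1/3323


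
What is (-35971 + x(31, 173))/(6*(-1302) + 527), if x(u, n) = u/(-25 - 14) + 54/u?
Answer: 43487794/8807565 ≈ 4.9376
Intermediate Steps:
x(u, n) = 54/u - u/39 (x(u, n) = u/(-39) + 54/u = u*(-1/39) + 54/u = -u/39 + 54/u = 54/u - u/39)
(-35971 + x(31, 173))/(6*(-1302) + 527) = (-35971 + (54/31 - 1/39*31))/(6*(-1302) + 527) = (-35971 + (54*(1/31) - 31/39))/(-7812 + 527) = (-35971 + (54/31 - 31/39))/(-7285) = (-35971 + 1145/1209)*(-1/7285) = -43487794/1209*(-1/7285) = 43487794/8807565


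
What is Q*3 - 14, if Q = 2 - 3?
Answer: -17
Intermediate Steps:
Q = -1
Q*3 - 14 = -1*3 - 14 = -3 - 14 = -17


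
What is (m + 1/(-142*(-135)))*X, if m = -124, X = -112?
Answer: 133116424/9585 ≈ 13888.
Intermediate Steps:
(m + 1/(-142*(-135)))*X = (-124 + 1/(-142*(-135)))*(-112) = (-124 - 1/142*(-1/135))*(-112) = (-124 + 1/19170)*(-112) = -2377079/19170*(-112) = 133116424/9585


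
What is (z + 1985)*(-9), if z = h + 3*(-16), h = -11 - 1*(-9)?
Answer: -17415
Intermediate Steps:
h = -2 (h = -11 + 9 = -2)
z = -50 (z = -2 + 3*(-16) = -2 - 48 = -50)
(z + 1985)*(-9) = (-50 + 1985)*(-9) = 1935*(-9) = -17415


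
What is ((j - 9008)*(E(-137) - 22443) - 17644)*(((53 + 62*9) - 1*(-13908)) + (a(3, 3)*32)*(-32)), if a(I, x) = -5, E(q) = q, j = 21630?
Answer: -5597554992156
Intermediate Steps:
((j - 9008)*(E(-137) - 22443) - 17644)*(((53 + 62*9) - 1*(-13908)) + (a(3, 3)*32)*(-32)) = ((21630 - 9008)*(-137 - 22443) - 17644)*(((53 + 62*9) - 1*(-13908)) - 5*32*(-32)) = (12622*(-22580) - 17644)*(((53 + 558) + 13908) - 160*(-32)) = (-285004760 - 17644)*((611 + 13908) + 5120) = -285022404*(14519 + 5120) = -285022404*19639 = -5597554992156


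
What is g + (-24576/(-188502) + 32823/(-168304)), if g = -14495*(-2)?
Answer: 153287378377313/5287606768 ≈ 28990.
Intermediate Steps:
g = 28990
g + (-24576/(-188502) + 32823/(-168304)) = 28990 + (-24576/(-188502) + 32823/(-168304)) = 28990 + (-24576*(-1/188502) + 32823*(-1/168304)) = 28990 + (4096/31417 - 32823/168304) = 28990 - 341827007/5287606768 = 153287378377313/5287606768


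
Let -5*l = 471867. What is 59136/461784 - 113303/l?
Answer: 12062995403/9079192947 ≈ 1.3286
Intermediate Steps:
l = -471867/5 (l = -1/5*471867 = -471867/5 ≈ -94373.)
59136/461784 - 113303/l = 59136/461784 - 113303/(-471867/5) = 59136*(1/461784) - 113303*(-5/471867) = 2464/19241 + 566515/471867 = 12062995403/9079192947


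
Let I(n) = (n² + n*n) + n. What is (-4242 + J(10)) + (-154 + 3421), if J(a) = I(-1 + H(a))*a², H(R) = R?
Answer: 16125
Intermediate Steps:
I(n) = n + 2*n² (I(n) = (n² + n²) + n = 2*n² + n = n + 2*n²)
J(a) = a²*(-1 + a)*(-1 + 2*a) (J(a) = ((-1 + a)*(1 + 2*(-1 + a)))*a² = ((-1 + a)*(1 + (-2 + 2*a)))*a² = ((-1 + a)*(-1 + 2*a))*a² = a²*(-1 + a)*(-1 + 2*a))
(-4242 + J(10)) + (-154 + 3421) = (-4242 + 10²*(-1 + 10)*(-1 + 2*10)) + (-154 + 3421) = (-4242 + 100*9*(-1 + 20)) + 3267 = (-4242 + 100*9*19) + 3267 = (-4242 + 17100) + 3267 = 12858 + 3267 = 16125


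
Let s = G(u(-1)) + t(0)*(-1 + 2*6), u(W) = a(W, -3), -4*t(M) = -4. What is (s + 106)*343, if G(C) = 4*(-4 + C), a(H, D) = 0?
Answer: 34643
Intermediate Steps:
t(M) = 1 (t(M) = -¼*(-4) = 1)
u(W) = 0
G(C) = -16 + 4*C
s = -5 (s = (-16 + 4*0) + 1*(-1 + 2*6) = (-16 + 0) + 1*(-1 + 12) = -16 + 1*11 = -16 + 11 = -5)
(s + 106)*343 = (-5 + 106)*343 = 101*343 = 34643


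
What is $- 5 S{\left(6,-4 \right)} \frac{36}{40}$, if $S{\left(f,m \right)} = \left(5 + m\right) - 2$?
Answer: $\frac{9}{2} \approx 4.5$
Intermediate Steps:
$S{\left(f,m \right)} = 3 + m$
$- 5 S{\left(6,-4 \right)} \frac{36}{40} = - 5 \left(3 - 4\right) \frac{36}{40} = \left(-5\right) \left(-1\right) 36 \cdot \frac{1}{40} = 5 \cdot \frac{9}{10} = \frac{9}{2}$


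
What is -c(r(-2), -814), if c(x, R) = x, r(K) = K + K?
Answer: 4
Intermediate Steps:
r(K) = 2*K
-c(r(-2), -814) = -2*(-2) = -1*(-4) = 4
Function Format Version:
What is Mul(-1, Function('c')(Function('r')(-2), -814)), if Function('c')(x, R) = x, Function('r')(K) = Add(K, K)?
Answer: 4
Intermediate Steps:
Function('r')(K) = Mul(2, K)
Mul(-1, Function('c')(Function('r')(-2), -814)) = Mul(-1, Mul(2, -2)) = Mul(-1, -4) = 4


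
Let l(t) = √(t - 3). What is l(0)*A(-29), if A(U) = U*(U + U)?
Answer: 1682*I*√3 ≈ 2913.3*I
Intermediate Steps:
A(U) = 2*U² (A(U) = U*(2*U) = 2*U²)
l(t) = √(-3 + t)
l(0)*A(-29) = √(-3 + 0)*(2*(-29)²) = √(-3)*(2*841) = (I*√3)*1682 = 1682*I*√3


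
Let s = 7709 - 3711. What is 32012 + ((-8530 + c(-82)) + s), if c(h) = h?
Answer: 27398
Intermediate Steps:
s = 3998
32012 + ((-8530 + c(-82)) + s) = 32012 + ((-8530 - 82) + 3998) = 32012 + (-8612 + 3998) = 32012 - 4614 = 27398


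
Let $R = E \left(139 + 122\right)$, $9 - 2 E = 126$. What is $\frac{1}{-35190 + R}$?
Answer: $- \frac{2}{100917} \approx -1.9818 \cdot 10^{-5}$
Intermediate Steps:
$E = - \frac{117}{2}$ ($E = \frac{9}{2} - 63 = - \frac{117}{2} \approx -58.5$)
$R = - \frac{30537}{2}$ ($R = - \frac{117 \left(139 + 122\right)}{2} = \left(- \frac{117}{2}\right) 261 = - \frac{30537}{2} \approx -15269.0$)
$\frac{1}{-35190 + R} = \frac{1}{-35190 - \frac{30537}{2}} = \frac{1}{- \frac{100917}{2}} = - \frac{2}{100917}$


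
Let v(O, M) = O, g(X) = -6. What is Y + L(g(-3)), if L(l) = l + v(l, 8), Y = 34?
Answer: 22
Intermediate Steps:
L(l) = 2*l (L(l) = l + l = 2*l)
Y + L(g(-3)) = 34 + 2*(-6) = 34 - 12 = 22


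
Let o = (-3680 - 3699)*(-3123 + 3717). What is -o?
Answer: 4383126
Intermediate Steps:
o = -4383126 (o = -7379*594 = -4383126)
-o = -1*(-4383126) = 4383126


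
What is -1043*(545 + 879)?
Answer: -1485232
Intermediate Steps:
-1043*(545 + 879) = -1043*1424 = -1485232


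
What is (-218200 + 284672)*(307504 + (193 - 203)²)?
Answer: 20447053088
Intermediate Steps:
(-218200 + 284672)*(307504 + (193 - 203)²) = 66472*(307504 + (-10)²) = 66472*(307504 + 100) = 66472*307604 = 20447053088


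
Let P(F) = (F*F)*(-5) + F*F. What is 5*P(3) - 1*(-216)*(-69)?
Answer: -15084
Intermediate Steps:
P(F) = -4*F**2 (P(F) = F**2*(-5) + F**2 = -5*F**2 + F**2 = -4*F**2)
5*P(3) - 1*(-216)*(-69) = 5*(-4*3**2) - 1*(-216)*(-69) = 5*(-4*9) + 216*(-69) = 5*(-36) - 14904 = -180 - 14904 = -15084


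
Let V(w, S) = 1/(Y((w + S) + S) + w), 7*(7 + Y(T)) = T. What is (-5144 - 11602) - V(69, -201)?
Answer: -1691353/101 ≈ -16746.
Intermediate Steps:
Y(T) = -7 + T/7
V(w, S) = 1/(-7 + 2*S/7 + 8*w/7) (V(w, S) = 1/((-7 + ((w + S) + S)/7) + w) = 1/((-7 + ((S + w) + S)/7) + w) = 1/((-7 + (w + 2*S)/7) + w) = 1/((-7 + (w/7 + 2*S/7)) + w) = 1/((-7 + w/7 + 2*S/7) + w) = 1/(-7 + 2*S/7 + 8*w/7))
(-5144 - 11602) - V(69, -201) = (-5144 - 11602) - 7/(-49 + 2*(-201) + 8*69) = -16746 - 7/(-49 - 402 + 552) = -16746 - 7/101 = -1691353/101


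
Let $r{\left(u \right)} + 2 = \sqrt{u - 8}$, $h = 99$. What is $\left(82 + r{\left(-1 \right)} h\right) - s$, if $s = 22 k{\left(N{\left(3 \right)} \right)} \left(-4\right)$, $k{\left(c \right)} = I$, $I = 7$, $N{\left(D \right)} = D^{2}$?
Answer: $500 + 297 i \approx 500.0 + 297.0 i$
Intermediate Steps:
$r{\left(u \right)} = -2 + \sqrt{-8 + u}$ ($r{\left(u \right)} = -2 + \sqrt{u - 8} = -2 + \sqrt{-8 + u}$)
$k{\left(c \right)} = 7$
$s = -616$ ($s = 22 \cdot 7 \left(-4\right) = 154 \left(-4\right) = -616$)
$\left(82 + r{\left(-1 \right)} h\right) - s = \left(82 + \left(-2 + \sqrt{-8 - 1}\right) 99\right) - -616 = \left(82 + \left(-2 + \sqrt{-9}\right) 99\right) + 616 = \left(82 + \left(-2 + 3 i\right) 99\right) + 616 = \left(82 - \left(198 - 297 i\right)\right) + 616 = \left(-116 + 297 i\right) + 616 = 500 + 297 i$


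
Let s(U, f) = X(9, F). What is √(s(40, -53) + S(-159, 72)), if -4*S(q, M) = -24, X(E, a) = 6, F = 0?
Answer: 2*√3 ≈ 3.4641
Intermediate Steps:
s(U, f) = 6
S(q, M) = 6 (S(q, M) = -¼*(-24) = 6)
√(s(40, -53) + S(-159, 72)) = √(6 + 6) = √12 = 2*√3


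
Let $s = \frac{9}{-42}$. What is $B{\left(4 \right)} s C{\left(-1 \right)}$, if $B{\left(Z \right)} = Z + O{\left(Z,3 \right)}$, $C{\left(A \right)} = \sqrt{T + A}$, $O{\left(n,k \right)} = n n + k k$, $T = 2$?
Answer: $- \frac{87}{14} \approx -6.2143$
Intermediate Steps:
$s = - \frac{3}{14}$ ($s = 9 \left(- \frac{1}{42}\right) = - \frac{3}{14} \approx -0.21429$)
$O{\left(n,k \right)} = k^{2} + n^{2}$ ($O{\left(n,k \right)} = n^{2} + k^{2} = k^{2} + n^{2}$)
$C{\left(A \right)} = \sqrt{2 + A}$
$B{\left(Z \right)} = 9 + Z + Z^{2}$ ($B{\left(Z \right)} = Z + \left(3^{2} + Z^{2}\right) = Z + \left(9 + Z^{2}\right) = 9 + Z + Z^{2}$)
$B{\left(4 \right)} s C{\left(-1 \right)} = \left(9 + 4 + 4^{2}\right) \left(- \frac{3}{14}\right) \sqrt{2 - 1} = \left(9 + 4 + 16\right) \left(- \frac{3}{14}\right) \sqrt{1} = 29 \left(- \frac{3}{14}\right) 1 = \left(- \frac{87}{14}\right) 1 = - \frac{87}{14}$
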